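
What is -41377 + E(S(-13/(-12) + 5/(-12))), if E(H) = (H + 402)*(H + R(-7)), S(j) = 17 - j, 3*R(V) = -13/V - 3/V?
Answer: -2156206/63 ≈ -34226.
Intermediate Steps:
R(V) = -16/(3*V) (R(V) = (-13/V - 3/V)/3 = (-16/V)/3 = -16/(3*V))
E(H) = (402 + H)*(16/21 + H) (E(H) = (H + 402)*(H - 16/3/(-7)) = (402 + H)*(H - 16/3*(-⅐)) = (402 + H)*(H + 16/21) = (402 + H)*(16/21 + H))
-41377 + E(S(-13/(-12) + 5/(-12))) = -41377 + (2144/7 + (17 - (-13/(-12) + 5/(-12)))² + 8458*(17 - (-13/(-12) + 5/(-12)))/21) = -41377 + (2144/7 + (17 - (-13*(-1/12) + 5*(-1/12)))² + 8458*(17 - (-13*(-1/12) + 5*(-1/12)))/21) = -41377 + (2144/7 + (17 - (13/12 - 5/12))² + 8458*(17 - (13/12 - 5/12))/21) = -41377 + (2144/7 + (17 - 1*⅔)² + 8458*(17 - 1*⅔)/21) = -41377 + (2144/7 + (17 - ⅔)² + 8458*(17 - ⅔)/21) = -41377 + (2144/7 + (49/3)² + (8458/21)*(49/3)) = -41377 + (2144/7 + 2401/9 + 59206/9) = -41377 + 450545/63 = -2156206/63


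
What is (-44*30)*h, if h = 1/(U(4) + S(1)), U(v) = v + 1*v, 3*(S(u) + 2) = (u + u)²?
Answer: -180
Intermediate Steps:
S(u) = -2 + 4*u²/3 (S(u) = -2 + (u + u)²/3 = -2 + (2*u)²/3 = -2 + (4*u²)/3 = -2 + 4*u²/3)
U(v) = 2*v (U(v) = v + v = 2*v)
h = 3/22 (h = 1/(2*4 + (-2 + (4/3)*1²)) = 1/(8 + (-2 + (4/3)*1)) = 1/(8 + (-2 + 4/3)) = 1/(8 - ⅔) = 1/(22/3) = 3/22 ≈ 0.13636)
(-44*30)*h = -44*30*(3/22) = -1320*3/22 = -180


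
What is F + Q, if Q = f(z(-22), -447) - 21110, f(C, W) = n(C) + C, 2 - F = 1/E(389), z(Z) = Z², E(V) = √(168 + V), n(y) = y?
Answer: -20140 - √557/557 ≈ -20140.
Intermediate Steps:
F = 2 - √557/557 (F = 2 - 1/(√(168 + 389)) = 2 - 1/(√557) = 2 - √557/557 ≈ 1.9576)
f(C, W) = 2*C (f(C, W) = C + C = 2*C)
Q = -20142 (Q = 2*(-22)² - 21110 = 2*484 - 21110 = 968 - 21110 = -20142)
F + Q = (2 - √557/557) - 20142 = -20140 - √557/557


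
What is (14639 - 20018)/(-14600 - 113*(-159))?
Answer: -5379/3367 ≈ -1.5976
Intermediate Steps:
(14639 - 20018)/(-14600 - 113*(-159)) = -5379/(-14600 + 17967) = -5379/3367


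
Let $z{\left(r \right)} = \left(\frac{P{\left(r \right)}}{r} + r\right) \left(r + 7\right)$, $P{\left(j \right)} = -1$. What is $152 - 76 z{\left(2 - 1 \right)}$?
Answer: $152$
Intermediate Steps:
$z{\left(r \right)} = \left(7 + r\right) \left(r - \frac{1}{r}\right)$ ($z{\left(r \right)} = \left(- \frac{1}{r} + r\right) \left(r + 7\right) = \left(r - \frac{1}{r}\right) \left(7 + r\right) = \left(7 + r\right) \left(r - \frac{1}{r}\right)$)
$152 - 76 z{\left(2 - 1 \right)} = 152 - 76 \left(-1 + \left(2 - 1\right)^{2} - \frac{7}{2 - 1} + 7 \left(2 - 1\right)\right) = 152 - 76 \left(-1 + 1^{2} - \frac{7}{1} + 7 \cdot 1\right) = 152 - 76 \left(-1 + 1 - 7 + 7\right) = 152 - 0 = 152 + 0 = 152$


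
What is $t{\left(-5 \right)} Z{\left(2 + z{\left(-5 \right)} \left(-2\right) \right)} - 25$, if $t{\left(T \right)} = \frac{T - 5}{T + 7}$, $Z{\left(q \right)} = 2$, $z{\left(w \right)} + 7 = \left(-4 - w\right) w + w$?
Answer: $-35$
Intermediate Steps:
$z{\left(w \right)} = -7 + w + w \left(-4 - w\right)$ ($z{\left(w \right)} = -7 + \left(\left(-4 - w\right) w + w\right) = -7 + \left(w \left(-4 - w\right) + w\right) = -7 + \left(w + w \left(-4 - w\right)\right) = -7 + w + w \left(-4 - w\right)$)
$t{\left(T \right)} = \frac{-5 + T}{7 + T}$
$t{\left(-5 \right)} Z{\left(2 + z{\left(-5 \right)} \left(-2\right) \right)} - 25 = \frac{-5 - 5}{7 - 5} \cdot 2 - 25 = \frac{1}{2} \left(-10\right) 2 - 25 = \left(-5\right) 2 - 25 = -10 - 25 = -35$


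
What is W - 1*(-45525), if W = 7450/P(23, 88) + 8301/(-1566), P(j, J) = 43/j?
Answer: 1111179869/22446 ≈ 49505.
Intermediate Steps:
W = 89325719/22446 (W = 7450/((43/23)) + 8301/(-1566) = 7450/((43*(1/23))) + 8301*(-1/1566) = 7450/(43/23) - 2767/522 = 7450*(23/43) - 2767/522 = 171350/43 - 2767/522 = 89325719/22446 ≈ 3979.6)
W - 1*(-45525) = 89325719/22446 - 1*(-45525) = 89325719/22446 + 45525 = 1111179869/22446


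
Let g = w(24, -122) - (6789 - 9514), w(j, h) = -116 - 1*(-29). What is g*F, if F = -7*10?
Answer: -184660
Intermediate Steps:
w(j, h) = -87 (w(j, h) = -116 + 29 = -87)
F = -70
g = 2638 (g = -87 - (6789 - 9514) = -87 - 1*(-2725) = -87 + 2725 = 2638)
g*F = 2638*(-70) = -184660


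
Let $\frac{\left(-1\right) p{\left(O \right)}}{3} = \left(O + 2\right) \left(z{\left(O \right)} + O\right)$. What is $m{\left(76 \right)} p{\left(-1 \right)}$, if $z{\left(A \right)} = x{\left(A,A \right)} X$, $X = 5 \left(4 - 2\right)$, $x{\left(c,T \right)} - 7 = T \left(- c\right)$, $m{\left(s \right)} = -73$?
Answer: $12921$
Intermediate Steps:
$x{\left(c,T \right)} = 7 - T c$ ($x{\left(c,T \right)} = 7 + T \left(- c\right) = 7 - T c$)
$X = 10$ ($X = 5 \cdot 2 = 10$)
$z{\left(A \right)} = 70 - 10 A^{2}$ ($z{\left(A \right)} = \left(7 - A A\right) 10 = \left(7 - A^{2}\right) 10 = 70 - 10 A^{2}$)
$p{\left(O \right)} = - 3 \left(2 + O\right) \left(70 + O - 10 O^{2}\right)$ ($p{\left(O \right)} = - 3 \left(O + 2\right) \left(\left(70 - 10 O^{2}\right) + O\right) = - 3 \left(2 + O\right) \left(70 + O - 10 O^{2}\right)$)
$m{\left(76 \right)} p{\left(-1 \right)} = - 73 \left(-420 - -216 + 30 \left(-1\right)^{3} + 57 \left(-1\right)^{2}\right) = - 73 \left(-420 + 216 + 30 \left(-1\right) + 57 \cdot 1\right) = - 73 \left(-420 + 216 - 30 + 57\right) = \left(-73\right) \left(-177\right) = 12921$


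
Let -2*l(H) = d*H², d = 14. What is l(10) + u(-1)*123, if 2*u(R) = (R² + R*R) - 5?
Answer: -1769/2 ≈ -884.50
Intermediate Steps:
l(H) = -7*H²
u(R) = -5/2 + R² (u(R) = ((R² + R*R) - 5)/2 = ((R² + R²) - 5)/2 = (2*R² - 5)/2 = (-5 + 2*R²)/2 = -5/2 + R²)
l(10) + u(-1)*123 = -7*10² + (-5/2 + (-1)²)*123 = -7*100 + (-5/2 + 1)*123 = -700 - 3/2*123 = -700 - 369/2 = -1769/2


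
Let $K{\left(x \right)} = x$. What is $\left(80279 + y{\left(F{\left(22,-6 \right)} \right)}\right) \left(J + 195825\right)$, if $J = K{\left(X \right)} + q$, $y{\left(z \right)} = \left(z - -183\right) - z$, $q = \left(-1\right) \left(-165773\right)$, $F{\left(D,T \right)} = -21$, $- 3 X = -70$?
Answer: $\frac{87290327168}{3} \approx 2.9097 \cdot 10^{10}$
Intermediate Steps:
$X = \frac{70}{3}$ ($X = \left(- \frac{1}{3}\right) \left(-70\right) = \frac{70}{3} \approx 23.333$)
$q = 165773$
$y{\left(z \right)} = 183$ ($y{\left(z \right)} = \left(z + 183\right) - z = \left(183 + z\right) - z = 183$)
$J = \frac{497389}{3}$ ($J = \frac{70}{3} + 165773 = \frac{497389}{3} \approx 1.658 \cdot 10^{5}$)
$\left(80279 + y{\left(F{\left(22,-6 \right)} \right)}\right) \left(J + 195825\right) = \left(80279 + 183\right) \left(\frac{497389}{3} + 195825\right) = 80462 \cdot \frac{1084864}{3} = \frac{87290327168}{3}$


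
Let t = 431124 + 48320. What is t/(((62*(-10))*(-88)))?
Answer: 119861/13640 ≈ 8.7875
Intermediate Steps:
t = 479444
t/(((62*(-10))*(-88))) = 479444/(((62*(-10))*(-88))) = 479444/((-620*(-88))) = 479444/54560 = 479444*(1/54560) = 119861/13640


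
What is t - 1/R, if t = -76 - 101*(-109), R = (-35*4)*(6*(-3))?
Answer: 27551159/2520 ≈ 10933.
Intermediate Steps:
R = 2520 (R = -140*(-18) = 2520)
t = 10933 (t = -76 + 11009 = 10933)
t - 1/R = 10933 - 1/2520 = 27551159/2520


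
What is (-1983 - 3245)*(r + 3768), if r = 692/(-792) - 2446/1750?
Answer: -1705406199194/86625 ≈ -1.9687e+7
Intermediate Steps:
r = -393529/173250 (r = 692*(-1/792) - 2446*1/1750 = -173/198 - 1223/875 = -393529/173250 ≈ -2.2715)
(-1983 - 3245)*(r + 3768) = (-1983 - 3245)*(-393529/173250 + 3768) = -5228*652412471/173250 = -1705406199194/86625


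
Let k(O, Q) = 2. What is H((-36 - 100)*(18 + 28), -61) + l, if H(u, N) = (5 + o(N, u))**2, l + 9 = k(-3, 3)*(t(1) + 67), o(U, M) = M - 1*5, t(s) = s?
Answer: 39137663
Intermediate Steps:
o(U, M) = -5 + M (o(U, M) = M - 5 = -5 + M)
l = 127 (l = -9 + 2*(1 + 67) = -9 + 2*68 = -9 + 136 = 127)
H(u, N) = u**2 (H(u, N) = (5 + (-5 + u))**2 = u**2)
H((-36 - 100)*(18 + 28), -61) + l = ((-36 - 100)*(18 + 28))**2 + 127 = (-136*46)**2 + 127 = (-6256)**2 + 127 = 39137536 + 127 = 39137663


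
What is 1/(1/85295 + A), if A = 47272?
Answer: 85295/4032065241 ≈ 2.1154e-5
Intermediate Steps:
1/(1/85295 + A) = 1/(1/85295 + 47272) = 1/(4032065241/85295) = 85295/4032065241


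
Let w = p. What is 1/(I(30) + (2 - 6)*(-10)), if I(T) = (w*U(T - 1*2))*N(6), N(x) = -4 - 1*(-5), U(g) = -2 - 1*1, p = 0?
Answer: 1/40 ≈ 0.025000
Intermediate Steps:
U(g) = -3 (U(g) = -2 - 1 = -3)
w = 0
N(x) = 1 (N(x) = -4 + 5 = 1)
I(T) = 0 (I(T) = (0*(-3))*1 = 0*1 = 0)
1/(I(30) + (2 - 6)*(-10)) = 1/(0 + (2 - 6)*(-10)) = 1/(0 - 4*(-10)) = 1/(0 + 40) = 1/40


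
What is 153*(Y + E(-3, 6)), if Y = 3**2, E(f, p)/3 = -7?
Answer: -1836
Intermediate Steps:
E(f, p) = -21 (E(f, p) = 3*(-7) = -21)
Y = 9
153*(Y + E(-3, 6)) = 153*(9 - 21) = 153*(-12) = -1836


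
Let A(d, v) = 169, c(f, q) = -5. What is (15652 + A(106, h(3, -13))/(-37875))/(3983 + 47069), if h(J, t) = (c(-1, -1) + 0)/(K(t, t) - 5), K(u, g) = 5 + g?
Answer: 592819331/1933594500 ≈ 0.30659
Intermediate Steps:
h(J, t) = -5/t (h(J, t) = (-5 + 0)/((5 + t) - 5) = -5/t)
(15652 + A(106, h(3, -13))/(-37875))/(3983 + 47069) = (15652 + 169/(-37875))/(3983 + 47069) = (15652 + 169*(-1/37875))/51052 = (15652 - 169/37875)*(1/51052) = (592819331/37875)*(1/51052) = 592819331/1933594500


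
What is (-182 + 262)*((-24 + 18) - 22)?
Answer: -2240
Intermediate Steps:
(-182 + 262)*((-24 + 18) - 22) = 80*(-6 - 22) = 80*(-28) = -2240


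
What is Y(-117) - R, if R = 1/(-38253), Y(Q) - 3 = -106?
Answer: -3940058/38253 ≈ -103.00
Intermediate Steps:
Y(Q) = -103 (Y(Q) = 3 - 106 = -103)
R = -1/38253 ≈ -2.6142e-5
Y(-117) - R = -103 - 1*(-1/38253) = -103 + 1/38253 = -3940058/38253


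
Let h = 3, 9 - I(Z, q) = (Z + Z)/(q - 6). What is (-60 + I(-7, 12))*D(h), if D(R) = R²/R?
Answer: -146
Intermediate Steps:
I(Z, q) = 9 - 2*Z/(-6 + q) (I(Z, q) = 9 - (Z + Z)/(q - 6) = 9 - 2*Z/(-6 + q))
D(R) = R
(-60 + I(-7, 12))*D(h) = (-60 + (-54 - 2*(-7) + 9*12)/(-6 + 12))*3 = (-60 + (-54 + 14 + 108)/6)*3 = (-60 + (⅙)*68)*3 = (-60 + 34/3)*3 = -146/3*3 = -146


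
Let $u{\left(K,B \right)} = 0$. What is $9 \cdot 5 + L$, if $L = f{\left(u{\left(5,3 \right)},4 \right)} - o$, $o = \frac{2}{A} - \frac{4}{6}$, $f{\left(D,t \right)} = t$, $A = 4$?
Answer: $\frac{295}{6} \approx 49.167$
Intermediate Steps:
$o = - \frac{1}{6}$ ($o = \frac{2}{4} - \frac{4}{6} = 2 \cdot \frac{1}{4} - \frac{2}{3} = \frac{1}{2} - \frac{2}{3} = - \frac{1}{6} \approx -0.16667$)
$L = \frac{25}{6}$ ($L = 4 - - \frac{1}{6} = 4 + \frac{1}{6} = \frac{25}{6} \approx 4.1667$)
$9 \cdot 5 + L = 9 \cdot 5 + \frac{25}{6} = 45 + \frac{25}{6} = \frac{295}{6}$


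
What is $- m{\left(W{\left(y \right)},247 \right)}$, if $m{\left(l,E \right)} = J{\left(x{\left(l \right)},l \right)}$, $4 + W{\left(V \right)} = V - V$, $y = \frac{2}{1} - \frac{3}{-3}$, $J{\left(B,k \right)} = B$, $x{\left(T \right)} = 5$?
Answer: $-5$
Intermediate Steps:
$y = 3$ ($y = 2 \cdot 1 - -1 = 2 + 1 = 3$)
$W{\left(V \right)} = -4$ ($W{\left(V \right)} = -4 + \left(V - V\right) = -4 + 0 = -4$)
$m{\left(l,E \right)} = 5$
$- m{\left(W{\left(y \right)},247 \right)} = \left(-1\right) 5 = -5$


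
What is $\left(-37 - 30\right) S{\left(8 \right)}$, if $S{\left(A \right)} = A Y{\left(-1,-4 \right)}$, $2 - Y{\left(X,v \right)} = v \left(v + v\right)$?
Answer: $16080$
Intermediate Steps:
$Y{\left(X,v \right)} = 2 - 2 v^{2}$ ($Y{\left(X,v \right)} = 2 - v \left(v + v\right) = 2 - v 2 v = 2 - 2 v^{2}$)
$S{\left(A \right)} = - 30 A$ ($S{\left(A \right)} = A \left(2 - 2 \left(-4\right)^{2}\right) = A \left(2 - 32\right) = A \left(-30\right) = - 30 A$)
$\left(-37 - 30\right) S{\left(8 \right)} = \left(-37 - 30\right) \left(\left(-30\right) 8\right) = \left(-67\right) \left(-240\right) = 16080$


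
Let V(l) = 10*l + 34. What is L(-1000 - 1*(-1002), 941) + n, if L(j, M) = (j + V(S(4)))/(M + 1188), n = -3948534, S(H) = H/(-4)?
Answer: -8406428860/2129 ≈ -3.9485e+6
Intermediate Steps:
S(H) = -H/4 (S(H) = H*(-¼) = -H/4)
V(l) = 34 + 10*l
L(j, M) = (24 + j)/(1188 + M) (L(j, M) = (j + (34 + 10*(-¼*4)))/(M + 1188) = (j + (34 + 10*(-1)))/(1188 + M) = (j + (34 - 10))/(1188 + M) = (j + 24)/(1188 + M) = (24 + j)/(1188 + M))
L(-1000 - 1*(-1002), 941) + n = (24 + (-1000 - 1*(-1002)))/(1188 + 941) - 3948534 = (24 + (-1000 + 1002))/2129 - 3948534 = (24 + 2)/2129 - 3948534 = (1/2129)*26 - 3948534 = 26/2129 - 3948534 = -8406428860/2129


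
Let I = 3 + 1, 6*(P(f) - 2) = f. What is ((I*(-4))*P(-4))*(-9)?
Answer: 192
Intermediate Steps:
P(f) = 2 + f/6
I = 4
((I*(-4))*P(-4))*(-9) = ((4*(-4))*(2 + (⅙)*(-4)))*(-9) = -16*(2 - ⅔)*(-9) = -16*4/3*(-9) = -64/3*(-9) = 192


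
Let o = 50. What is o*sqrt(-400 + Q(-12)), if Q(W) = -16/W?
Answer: 100*I*sqrt(897)/3 ≈ 998.33*I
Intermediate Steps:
o*sqrt(-400 + Q(-12)) = 50*sqrt(-400 - 16/(-12)) = 50*sqrt(-400 - 16*(-1/12)) = 50*sqrt(-400 + 4/3) = 50*sqrt(-1196/3) = 50*(2*I*sqrt(897)/3) = 100*I*sqrt(897)/3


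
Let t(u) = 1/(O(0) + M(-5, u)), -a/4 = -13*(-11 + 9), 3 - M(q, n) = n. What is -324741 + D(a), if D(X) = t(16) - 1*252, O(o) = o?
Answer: -4224910/13 ≈ -3.2499e+5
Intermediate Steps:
M(q, n) = 3 - n
a = -104 (a = -(-52)*(-11 + 9) = -(-52)*(-2) = -4*26 = -104)
t(u) = 1/(3 - u) (t(u) = 1/(0 + (3 - u)) = 1/(3 - u))
D(X) = -3277/13 (D(X) = -1/(-3 + 16) - 1*252 = -1/13 - 252 = -3277/13)
-324741 + D(a) = -324741 - 3277/13 = -4224910/13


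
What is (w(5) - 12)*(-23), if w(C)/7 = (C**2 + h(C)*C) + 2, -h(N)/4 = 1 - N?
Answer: -16951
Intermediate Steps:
h(N) = -4 + 4*N (h(N) = -4*(1 - N) = -4 + 4*N)
w(C) = 14 + 7*C**2 + 7*C*(-4 + 4*C) (w(C) = 7*((C**2 + (-4 + 4*C)*C) + 2) = 7*((C**2 + C*(-4 + 4*C)) + 2) = 7*(2 + C**2 + C*(-4 + 4*C)) = 14 + 7*C**2 + 7*C*(-4 + 4*C))
(w(5) - 12)*(-23) = ((14 - 28*5 + 35*5**2) - 12)*(-23) = ((14 - 140 + 35*25) - 12)*(-23) = ((14 - 140 + 875) - 12)*(-23) = (749 - 12)*(-23) = 737*(-23) = -16951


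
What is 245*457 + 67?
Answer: 112032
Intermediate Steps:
245*457 + 67 = 111965 + 67 = 112032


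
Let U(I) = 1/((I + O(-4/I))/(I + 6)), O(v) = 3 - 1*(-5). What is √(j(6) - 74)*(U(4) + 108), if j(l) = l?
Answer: 653*I*√17/3 ≈ 897.46*I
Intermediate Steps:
O(v) = 8 (O(v) = 3 + 5 = 8)
U(I) = (6 + I)/(8 + I) (U(I) = 1/((I + 8)/(I + 6)) = 1/((8 + I)/(6 + I)) = (6 + I)/(8 + I))
√(j(6) - 74)*(U(4) + 108) = √(6 - 74)*((6 + 4)/(8 + 4) + 108) = √(-68)*(10/12 + 108) = (2*I*√17)*((1/12)*10 + 108) = (2*I*√17)*(⅚ + 108) = (2*I*√17)*(653/6) = 653*I*√17/3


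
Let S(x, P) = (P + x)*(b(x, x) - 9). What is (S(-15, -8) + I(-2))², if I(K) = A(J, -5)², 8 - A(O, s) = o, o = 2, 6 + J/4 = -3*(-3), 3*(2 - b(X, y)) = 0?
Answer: 38809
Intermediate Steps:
b(X, y) = 2 (b(X, y) = 2 - ⅓*0 = 2 + 0 = 2)
J = 12 (J = -24 + 4*(-3*(-3)) = -24 + 4*9 = -24 + 36 = 12)
A(O, s) = 6 (A(O, s) = 8 - 1*2 = 8 - 2 = 6)
S(x, P) = -7*P - 7*x (S(x, P) = (P + x)*(2 - 9) = (P + x)*(-7) = -7*P - 7*x)
I(K) = 36 (I(K) = 6² = 36)
(S(-15, -8) + I(-2))² = ((-7*(-8) - 7*(-15)) + 36)² = ((56 + 105) + 36)² = (161 + 36)² = 197² = 38809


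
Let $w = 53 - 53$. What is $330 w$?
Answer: $0$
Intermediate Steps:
$w = 0$
$330 w = 330 \cdot 0 = 0$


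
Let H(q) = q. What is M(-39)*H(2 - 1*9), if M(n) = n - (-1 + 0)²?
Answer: 280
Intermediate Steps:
M(n) = -1 + n (M(n) = n - 1*(-1)² = n - 1*1 = n - 1 = -1 + n)
M(-39)*H(2 - 1*9) = (-1 - 39)*(2 - 1*9) = -40*(2 - 9) = -40*(-7) = 280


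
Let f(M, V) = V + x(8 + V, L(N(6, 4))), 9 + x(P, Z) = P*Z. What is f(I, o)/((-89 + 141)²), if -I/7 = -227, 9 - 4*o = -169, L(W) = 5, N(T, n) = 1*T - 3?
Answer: 149/1352 ≈ 0.11021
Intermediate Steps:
N(T, n) = -3 + T (N(T, n) = T - 3 = -3 + T)
o = 89/2 (o = 9/4 - ¼*(-169) = 9/4 + 169/4 = 89/2 ≈ 44.500)
I = 1589 (I = -7*(-227) = 1589)
x(P, Z) = -9 + P*Z
f(M, V) = 31 + 6*V (f(M, V) = V + (-9 + (8 + V)*5) = V + (-9 + (40 + 5*V)) = V + (31 + 5*V) = 31 + 6*V)
f(I, o)/((-89 + 141)²) = (31 + 6*(89/2))/((-89 + 141)²) = (31 + 267)/(52²) = 298/2704 = 298*(1/2704) = 149/1352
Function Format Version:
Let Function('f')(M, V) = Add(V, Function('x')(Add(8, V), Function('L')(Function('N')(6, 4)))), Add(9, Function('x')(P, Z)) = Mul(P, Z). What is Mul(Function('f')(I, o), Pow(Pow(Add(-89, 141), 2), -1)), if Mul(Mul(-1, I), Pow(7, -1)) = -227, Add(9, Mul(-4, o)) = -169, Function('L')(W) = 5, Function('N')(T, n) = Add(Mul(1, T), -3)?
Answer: Rational(149, 1352) ≈ 0.11021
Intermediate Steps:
Function('N')(T, n) = Add(-3, T) (Function('N')(T, n) = Add(T, -3) = Add(-3, T))
o = Rational(89, 2) (o = Add(Rational(9, 4), Mul(Rational(-1, 4), -169)) = Add(Rational(9, 4), Rational(169, 4)) = Rational(89, 2) ≈ 44.500)
I = 1589 (I = Mul(-7, -227) = 1589)
Function('x')(P, Z) = Add(-9, Mul(P, Z))
Function('f')(M, V) = Add(31, Mul(6, V)) (Function('f')(M, V) = Add(V, Add(-9, Mul(Add(8, V), 5))) = Add(V, Add(-9, Add(40, Mul(5, V)))) = Add(V, Add(31, Mul(5, V))) = Add(31, Mul(6, V)))
Mul(Function('f')(I, o), Pow(Pow(Add(-89, 141), 2), -1)) = Mul(Add(31, Mul(6, Rational(89, 2))), Pow(Pow(Add(-89, 141), 2), -1)) = Mul(Add(31, 267), Pow(Pow(52, 2), -1)) = Mul(298, Pow(2704, -1)) = Mul(298, Rational(1, 2704)) = Rational(149, 1352)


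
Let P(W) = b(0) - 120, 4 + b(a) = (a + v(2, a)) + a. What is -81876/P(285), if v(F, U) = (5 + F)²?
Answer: 27292/25 ≈ 1091.7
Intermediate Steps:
b(a) = 45 + 2*a (b(a) = -4 + ((a + (5 + 2)²) + a) = -4 + ((a + 7²) + a) = -4 + ((a + 49) + a) = -4 + ((49 + a) + a) = -4 + (49 + 2*a) = 45 + 2*a)
P(W) = -75 (P(W) = (45 + 2*0) - 120 = (45 + 0) - 120 = 45 - 120 = -75)
-81876/P(285) = -81876/(-75) = -81876*(-1/75) = 27292/25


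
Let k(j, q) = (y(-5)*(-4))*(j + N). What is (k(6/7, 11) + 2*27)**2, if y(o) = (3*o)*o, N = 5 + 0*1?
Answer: 142134084/49 ≈ 2.9007e+6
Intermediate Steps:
N = 5 (N = 5 + 0 = 5)
y(o) = 3*o**2
k(j, q) = -1500 - 300*j (k(j, q) = ((3*(-5)**2)*(-4))*(j + 5) = ((3*25)*(-4))*(5 + j) = (75*(-4))*(5 + j) = -300*(5 + j) = -1500 - 300*j)
(k(6/7, 11) + 2*27)**2 = ((-1500 - 1800/7) + 2*27)**2 = ((-1500 - 1800/7) + 54)**2 = (-12300/7 + 54)**2 = (-11922/7)**2 = 142134084/49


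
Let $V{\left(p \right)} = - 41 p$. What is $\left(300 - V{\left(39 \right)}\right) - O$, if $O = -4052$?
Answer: $5951$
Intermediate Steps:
$\left(300 - V{\left(39 \right)}\right) - O = \left(300 - \left(-41\right) 39\right) - -4052 = \left(300 - -1599\right) + 4052 = \left(300 + 1599\right) + 4052 = 1899 + 4052 = 5951$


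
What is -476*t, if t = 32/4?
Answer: -3808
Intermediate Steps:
t = 8 (t = 32*(¼) = 8)
-476*t = -476*8 = -3808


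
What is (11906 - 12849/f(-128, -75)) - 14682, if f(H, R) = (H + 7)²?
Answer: -40656265/14641 ≈ -2776.9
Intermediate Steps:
f(H, R) = (7 + H)²
(11906 - 12849/f(-128, -75)) - 14682 = (11906 - 12849/(7 - 128)²) - 14682 = (11906 - 12849/((-121)²)) - 14682 = (11906 - 12849/14641) - 14682 = 174302897/14641 - 14682 = -40656265/14641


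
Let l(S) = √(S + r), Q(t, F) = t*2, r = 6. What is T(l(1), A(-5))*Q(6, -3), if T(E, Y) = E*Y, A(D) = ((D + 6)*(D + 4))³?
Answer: -12*√7 ≈ -31.749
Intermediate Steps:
Q(t, F) = 2*t
A(D) = (4 + D)³*(6 + D)³ (A(D) = ((6 + D)*(4 + D))³ = ((4 + D)*(6 + D))³ = (4 + D)³*(6 + D)³)
l(S) = √(6 + S) (l(S) = √(S + 6) = √(6 + S))
T(l(1), A(-5))*Q(6, -3) = (√(6 + 1)*((4 - 5)³*(6 - 5)³))*(2*6) = (√7*((-1)³*1³))*12 = (√7*(-1*1))*12 = (√7*(-1))*12 = -√7*12 = -12*√7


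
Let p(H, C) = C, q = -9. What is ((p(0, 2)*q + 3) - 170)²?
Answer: 34225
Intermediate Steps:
((p(0, 2)*q + 3) - 170)² = ((2*(-9) + 3) - 170)² = ((-18 + 3) - 170)² = (-15 - 170)² = (-185)² = 34225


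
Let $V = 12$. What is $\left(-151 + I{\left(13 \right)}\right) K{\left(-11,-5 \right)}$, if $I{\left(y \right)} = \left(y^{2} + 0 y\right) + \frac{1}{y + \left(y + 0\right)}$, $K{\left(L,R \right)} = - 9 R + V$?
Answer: $\frac{26733}{26} \approx 1028.2$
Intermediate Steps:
$K{\left(L,R \right)} = 12 - 9 R$ ($K{\left(L,R \right)} = - 9 R + 12 = 12 - 9 R$)
$I{\left(y \right)} = y^{2} + \frac{1}{2 y}$ ($I{\left(y \right)} = \left(y^{2} + 0\right) + \frac{1}{y + y} = y^{2} + \frac{1}{2 y}$)
$\left(-151 + I{\left(13 \right)}\right) K{\left(-11,-5 \right)} = \left(-151 + \frac{\frac{1}{2} + 13^{3}}{13}\right) \left(12 - -45\right) = \left(-151 + \frac{\frac{1}{2} + 2197}{13}\right) \left(12 + 45\right) = \left(-151 + \frac{1}{13} \cdot \frac{4395}{2}\right) 57 = \left(-151 + \frac{4395}{26}\right) 57 = \frac{469}{26} \cdot 57 = \frac{26733}{26}$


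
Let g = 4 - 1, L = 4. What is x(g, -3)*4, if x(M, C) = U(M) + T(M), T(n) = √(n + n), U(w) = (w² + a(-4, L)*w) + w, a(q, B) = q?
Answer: 4*√6 ≈ 9.7980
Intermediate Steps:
g = 3
U(w) = w² - 3*w (U(w) = (w² - 4*w) + w = w² - 3*w)
T(n) = √2*√n (T(n) = √(2*n) = √2*√n)
x(M, C) = M*(-3 + M) + √2*√M
x(g, -3)*4 = (3*(-3 + 3) + √2*√3)*4 = (3*0 + √6)*4 = (0 + √6)*4 = √6*4 = 4*√6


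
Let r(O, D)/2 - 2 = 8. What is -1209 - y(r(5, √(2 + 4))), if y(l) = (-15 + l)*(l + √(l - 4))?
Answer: -1329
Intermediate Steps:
r(O, D) = 20 (r(O, D) = 4 + 2*8 = 4 + 16 = 20)
y(l) = (-15 + l)*(l + √(-4 + l))
-1209 - y(r(5, √(2 + 4))) = -1209 - (20² - 15*20 - 15*√(-4 + 20) + 20*√(-4 + 20)) = -1209 - (400 - 300 - 15*√16 + 20*√16) = -1209 - (400 - 300 - 15*4 + 20*4) = -1209 - (400 - 300 - 60 + 80) = -1209 - 1*120 = -1209 - 120 = -1329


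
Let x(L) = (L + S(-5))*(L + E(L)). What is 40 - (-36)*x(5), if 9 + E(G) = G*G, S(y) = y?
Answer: 40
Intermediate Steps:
E(G) = -9 + G² (E(G) = -9 + G*G = -9 + G²)
x(L) = (-5 + L)*(-9 + L + L²) (x(L) = (L - 5)*(L + (-9 + L²)) = (-5 + L)*(-9 + L + L²))
40 - (-36)*x(5) = 40 - (-36)*(45 + 5³ - 14*5 - 4*5²) = 40 - (-36)*(45 + 125 - 70 - 4*25) = 40 - (-36)*(45 + 125 - 70 - 100) = 40 - (-36)*0 = 40 - 36*0 = 40 + 0 = 40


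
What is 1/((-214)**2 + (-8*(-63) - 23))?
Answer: 1/46277 ≈ 2.1609e-5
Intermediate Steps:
1/((-214)**2 + (-8*(-63) - 23)) = 1/(45796 + (504 - 23)) = 1/(45796 + 481) = 1/46277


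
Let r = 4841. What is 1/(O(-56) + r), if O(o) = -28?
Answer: 1/4813 ≈ 0.00020777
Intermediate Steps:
1/(O(-56) + r) = 1/(-28 + 4841) = 1/4813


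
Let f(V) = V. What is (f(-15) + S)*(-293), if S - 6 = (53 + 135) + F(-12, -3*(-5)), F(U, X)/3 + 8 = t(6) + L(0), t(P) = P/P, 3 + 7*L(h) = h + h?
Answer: -321421/7 ≈ -45917.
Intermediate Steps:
L(h) = -3/7 + 2*h/7 (L(h) = -3/7 + (h + h)/7 = -3/7 + (2*h)/7 = -3/7 + 2*h/7)
t(P) = 1
F(U, X) = -156/7 (F(U, X) = -24 + 3*(1 + (-3/7 + (2/7)*0)) = -24 + 3*(1 + (-3/7 + 0)) = -24 + 3*(1 - 3/7) = -24 + 3*(4/7) = -24 + 12/7 = -156/7)
S = 1202/7 (S = 6 + ((53 + 135) - 156/7) = 6 + (188 - 156/7) = 6 + 1160/7 = 1202/7 ≈ 171.71)
(f(-15) + S)*(-293) = (-15 + 1202/7)*(-293) = (1097/7)*(-293) = -321421/7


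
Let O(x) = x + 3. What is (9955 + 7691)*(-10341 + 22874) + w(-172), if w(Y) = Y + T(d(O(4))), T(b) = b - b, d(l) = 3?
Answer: 221157146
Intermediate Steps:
O(x) = 3 + x
T(b) = 0
w(Y) = Y (w(Y) = Y + 0 = Y)
(9955 + 7691)*(-10341 + 22874) + w(-172) = (9955 + 7691)*(-10341 + 22874) - 172 = 17646*12533 - 172 = 221157318 - 172 = 221157146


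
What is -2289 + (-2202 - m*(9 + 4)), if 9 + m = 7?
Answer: -4465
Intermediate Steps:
m = -2 (m = -9 + 7 = -2)
-2289 + (-2202 - m*(9 + 4)) = -2289 + (-2202 - (-2)*(9 + 4)) = -2289 + (-2202 - (-2)*13) = -2289 + (-2202 - 1*(-26)) = -2289 + (-2202 + 26) = -2289 - 2176 = -4465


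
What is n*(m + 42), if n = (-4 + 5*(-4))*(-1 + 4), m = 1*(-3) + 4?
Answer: -3096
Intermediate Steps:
m = 1 (m = -3 + 4 = 1)
n = -72 (n = (-4 - 20)*3 = -24*3 = -72)
n*(m + 42) = -72*(1 + 42) = -72*43 = -3096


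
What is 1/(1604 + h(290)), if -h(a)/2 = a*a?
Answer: -1/166596 ≈ -6.0025e-6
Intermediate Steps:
h(a) = -2*a² (h(a) = -2*a*a = -2*a²)
1/(1604 + h(290)) = 1/(1604 - 2*290²) = 1/(1604 - 2*84100) = 1/(1604 - 168200) = 1/(-166596) = -1/166596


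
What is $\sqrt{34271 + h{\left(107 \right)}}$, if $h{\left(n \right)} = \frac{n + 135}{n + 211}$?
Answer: $\frac{\sqrt{866424390}}{159} \approx 185.13$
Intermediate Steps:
$h{\left(n \right)} = \frac{135 + n}{211 + n}$
$\sqrt{34271 + h{\left(107 \right)}} = \sqrt{34271 + \frac{135 + 107}{211 + 107}} = \sqrt{34271 + \frac{1}{318} \cdot 242} = \sqrt{34271 + \frac{121}{159}} = \sqrt{\frac{5449210}{159}} = \frac{\sqrt{866424390}}{159}$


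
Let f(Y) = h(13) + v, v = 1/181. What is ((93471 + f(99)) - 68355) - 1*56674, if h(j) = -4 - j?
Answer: -5715074/181 ≈ -31575.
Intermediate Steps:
v = 1/181 ≈ 0.0055249
f(Y) = -3076/181 (f(Y) = (-4 - 1*13) + 1/181 = (-4 - 13) + 1/181 = -17 + 1/181 = -3076/181)
((93471 + f(99)) - 68355) - 1*56674 = ((93471 - 3076/181) - 68355) - 1*56674 = (16915175/181 - 68355) - 56674 = 4542920/181 - 56674 = -5715074/181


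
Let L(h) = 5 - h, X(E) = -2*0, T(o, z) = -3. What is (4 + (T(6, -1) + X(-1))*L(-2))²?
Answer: 289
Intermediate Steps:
X(E) = 0
(4 + (T(6, -1) + X(-1))*L(-2))² = (4 + (-3 + 0)*(5 - 1*(-2)))² = (4 - 3*(5 + 2))² = (4 - 3*7)² = (4 - 21)² = (-17)² = 289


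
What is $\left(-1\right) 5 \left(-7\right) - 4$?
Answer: $31$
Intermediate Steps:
$\left(-1\right) 5 \left(-7\right) - 4 = \left(-5\right) \left(-7\right) - 4 = 35 - 4 = 31$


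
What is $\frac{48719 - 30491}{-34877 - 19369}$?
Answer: $- \frac{3038}{9041} \approx -0.33602$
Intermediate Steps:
$\frac{48719 - 30491}{-34877 - 19369} = \frac{18228}{-54246} = 18228 \left(- \frac{1}{54246}\right) = - \frac{3038}{9041}$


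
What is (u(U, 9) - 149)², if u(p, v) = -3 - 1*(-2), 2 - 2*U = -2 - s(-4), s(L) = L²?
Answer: 22500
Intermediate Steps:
U = 10 (U = 1 - (-2 - 1*(-4)²)/2 = 1 - (-2 - 1*16)/2 = 1 - (-2 - 16)/2 = 1 - ½*(-18) = 1 + 9 = 10)
u(p, v) = -1 (u(p, v) = -3 + 2 = -1)
(u(U, 9) - 149)² = (-1 - 149)² = (-150)² = 22500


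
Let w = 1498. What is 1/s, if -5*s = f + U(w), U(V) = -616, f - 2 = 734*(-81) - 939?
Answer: 5/61007 ≈ 8.1958e-5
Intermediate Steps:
f = -60391 (f = 2 + (734*(-81) - 939) = 2 + (-59454 - 939) = 2 - 60393 = -60391)
s = 61007/5 (s = -(-60391 - 616)/5 = -⅕*(-61007) = 61007/5 ≈ 12201.)
1/s = 1/(61007/5) = 5/61007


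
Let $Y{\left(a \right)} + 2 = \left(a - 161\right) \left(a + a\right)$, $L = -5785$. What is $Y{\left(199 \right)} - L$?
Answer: $20907$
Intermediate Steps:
$Y{\left(a \right)} = -2 + 2 a \left(-161 + a\right)$ ($Y{\left(a \right)} = -2 + \left(a - 161\right) \left(a + a\right) = -2 + \left(-161 + a\right) 2 a = -2 + 2 a \left(-161 + a\right)$)
$Y{\left(199 \right)} - L = \left(-2 - 64078 + 2 \cdot 199^{2}\right) - -5785 = \left(-2 - 64078 + 2 \cdot 39601\right) + 5785 = \left(-2 - 64078 + 79202\right) + 5785 = 15122 + 5785 = 20907$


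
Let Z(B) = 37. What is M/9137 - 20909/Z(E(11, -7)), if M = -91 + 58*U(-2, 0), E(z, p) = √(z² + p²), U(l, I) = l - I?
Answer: -191053192/338069 ≈ -565.13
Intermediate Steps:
E(z, p) = √(p² + z²)
M = -207 (M = -91 + 58*(-2 - 1*0) = -91 + 58*(-2 + 0) = -91 + 58*(-2) = -91 - 116 = -207)
M/9137 - 20909/Z(E(11, -7)) = -207/9137 - 20909/37 = -191053192/338069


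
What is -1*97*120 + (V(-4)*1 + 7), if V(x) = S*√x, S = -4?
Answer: -11633 - 8*I ≈ -11633.0 - 8.0*I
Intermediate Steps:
V(x) = -4*√x
-1*97*120 + (V(-4)*1 + 7) = -1*97*120 + (-8*I*1 + 7) = -97*120 + (-8*I*1 + 7) = -11640 + (-8*I*1 + 7) = -11640 + (-8*I + 7) = -11640 + (7 - 8*I) = -11633 - 8*I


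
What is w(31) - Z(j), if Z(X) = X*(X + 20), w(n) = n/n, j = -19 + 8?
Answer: 100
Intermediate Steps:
j = -11
w(n) = 1
Z(X) = X*(20 + X)
w(31) - Z(j) = 1 - (-11)*(20 - 11) = 1 - (-11)*9 = 1 - 1*(-99) = 1 + 99 = 100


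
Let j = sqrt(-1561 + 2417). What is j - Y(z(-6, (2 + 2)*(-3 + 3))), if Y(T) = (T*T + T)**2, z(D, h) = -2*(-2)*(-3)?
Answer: -17424 + 2*sqrt(214) ≈ -17395.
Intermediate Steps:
z(D, h) = -12 (z(D, h) = 4*(-3) = -12)
Y(T) = (T + T**2)**2 (Y(T) = (T**2 + T)**2 = (T + T**2)**2)
j = 2*sqrt(214) (j = sqrt(856) = 2*sqrt(214) ≈ 29.257)
j - Y(z(-6, (2 + 2)*(-3 + 3))) = 2*sqrt(214) - (-12)**2*(1 - 12)**2 = 2*sqrt(214) - 144*(-11)**2 = 2*sqrt(214) - 144*121 = 2*sqrt(214) - 1*17424 = 2*sqrt(214) - 17424 = -17424 + 2*sqrt(214)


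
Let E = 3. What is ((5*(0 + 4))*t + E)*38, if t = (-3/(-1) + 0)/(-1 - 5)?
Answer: -266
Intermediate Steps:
t = -1/2 (t = (-3*(-1) + 0)/(-6) = (3 + 0)*(-1/6) = 3*(-1/6) = -1/2 ≈ -0.50000)
((5*(0 + 4))*t + E)*38 = ((5*(0 + 4))*(-1/2) + 3)*38 = ((5*4)*(-1/2) + 3)*38 = (20*(-1/2) + 3)*38 = (-10 + 3)*38 = -7*38 = -266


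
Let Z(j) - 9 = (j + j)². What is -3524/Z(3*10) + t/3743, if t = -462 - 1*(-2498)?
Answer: -5842408/13508487 ≈ -0.43250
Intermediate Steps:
Z(j) = 9 + 4*j² (Z(j) = 9 + (j + j)² = 9 + (2*j)² = 9 + 4*j²)
t = 2036 (t = -462 + 2498 = 2036)
-3524/Z(3*10) + t/3743 = -3524/(9 + 4*(3*10)²) + 2036/3743 = -3524/(9 + 4*30²) + 2036*(1/3743) = -3524/(9 + 4*900) + 2036/3743 = -3524/(9 + 3600) + 2036/3743 = -3524/3609 + 2036/3743 = -5842408/13508487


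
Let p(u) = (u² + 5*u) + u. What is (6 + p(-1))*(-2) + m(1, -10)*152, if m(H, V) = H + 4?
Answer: 758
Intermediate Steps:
m(H, V) = 4 + H
p(u) = u² + 6*u
(6 + p(-1))*(-2) + m(1, -10)*152 = (6 - (6 - 1))*(-2) + (4 + 1)*152 = (6 - 1*5)*(-2) + 5*152 = (6 - 5)*(-2) + 760 = 1*(-2) + 760 = -2 + 760 = 758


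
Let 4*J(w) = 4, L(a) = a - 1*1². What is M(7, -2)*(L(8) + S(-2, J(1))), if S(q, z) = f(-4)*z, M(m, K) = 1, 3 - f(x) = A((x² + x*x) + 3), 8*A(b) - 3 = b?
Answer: 21/4 ≈ 5.2500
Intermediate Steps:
L(a) = -1 + a (L(a) = a - 1*1 = a - 1 = -1 + a)
A(b) = 3/8 + b/8
f(x) = 9/4 - x²/4 (f(x) = 3 - (3/8 + ((x² + x*x) + 3)/8) = 3 - (3/8 + ((x² + x²) + 3)/8) = 3 - (3/8 + (2*x² + 3)/8) = 3 - (3/8 + (3 + 2*x²)/8) = 3 - (3/8 + (3/8 + x²/4)) = 3 - (¾ + x²/4) = 3 + (-¾ - x²/4) = 9/4 - x²/4)
J(w) = 1 (J(w) = (¼)*4 = 1)
S(q, z) = -7*z/4 (S(q, z) = (9/4 - ¼*(-4)²)*z = (9/4 - ¼*16)*z = (9/4 - 4)*z = -7*z/4)
M(7, -2)*(L(8) + S(-2, J(1))) = 1*((-1 + 8) - 7/4*1) = 1*(7 - 7/4) = 1*(21/4) = 21/4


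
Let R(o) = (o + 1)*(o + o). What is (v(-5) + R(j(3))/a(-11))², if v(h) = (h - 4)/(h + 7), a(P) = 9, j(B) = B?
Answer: 121/36 ≈ 3.3611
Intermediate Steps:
R(o) = 2*o*(1 + o) (R(o) = (1 + o)*(2*o) = 2*o*(1 + o))
v(h) = (-4 + h)/(7 + h)
(v(-5) + R(j(3))/a(-11))² = ((-4 - 5)/(7 - 5) + (2*3*(1 + 3))/9)² = (-9/2 + (2*3*4)*(⅑))² = ((½)*(-9) + 24*(⅑))² = (-9/2 + 8/3)² = (-11/6)² = 121/36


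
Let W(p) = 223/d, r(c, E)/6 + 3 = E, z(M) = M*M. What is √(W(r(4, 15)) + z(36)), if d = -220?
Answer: √15669335/110 ≈ 35.986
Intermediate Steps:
z(M) = M²
r(c, E) = -18 + 6*E
W(p) = -223/220 (W(p) = 223/(-220) = 223*(-1/220) = -223/220)
√(W(r(4, 15)) + z(36)) = √(-223/220 + 36²) = √(-223/220 + 1296) = √(284897/220) = √15669335/110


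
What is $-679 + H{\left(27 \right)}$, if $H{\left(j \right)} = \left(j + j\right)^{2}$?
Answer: $2237$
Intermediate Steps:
$H{\left(j \right)} = 4 j^{2}$ ($H{\left(j \right)} = \left(2 j\right)^{2} = 4 j^{2}$)
$-679 + H{\left(27 \right)} = -679 + 4 \cdot 27^{2} = -679 + 4 \cdot 729 = -679 + 2916 = 2237$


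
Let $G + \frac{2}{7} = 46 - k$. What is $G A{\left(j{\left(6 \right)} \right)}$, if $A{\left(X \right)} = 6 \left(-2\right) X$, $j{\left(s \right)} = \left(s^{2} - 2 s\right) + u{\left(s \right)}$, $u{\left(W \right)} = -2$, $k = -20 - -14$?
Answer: $- \frac{95568}{7} \approx -13653.0$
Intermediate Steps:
$k = -6$ ($k = -20 + \left(-2 + 16\right) = -20 + 14 = -6$)
$j{\left(s \right)} = -2 + s^{2} - 2 s$ ($j{\left(s \right)} = \left(s^{2} - 2 s\right) - 2 = -2 + s^{2} - 2 s$)
$G = \frac{362}{7}$ ($G = - \frac{2}{7} + \left(46 - -6\right) = - \frac{2}{7} + \left(46 + 6\right) = - \frac{2}{7} + 52 = \frac{362}{7} \approx 51.714$)
$A{\left(X \right)} = - 12 X$
$G A{\left(j{\left(6 \right)} \right)} = \frac{362 \left(- 12 \left(-2 + 6^{2} - 12\right)\right)}{7} = \frac{362 \left(- 12 \left(-2 + 36 - 12\right)\right)}{7} = \frac{362 \left(\left(-12\right) 22\right)}{7} = \frac{362}{7} \left(-264\right) = - \frac{95568}{7}$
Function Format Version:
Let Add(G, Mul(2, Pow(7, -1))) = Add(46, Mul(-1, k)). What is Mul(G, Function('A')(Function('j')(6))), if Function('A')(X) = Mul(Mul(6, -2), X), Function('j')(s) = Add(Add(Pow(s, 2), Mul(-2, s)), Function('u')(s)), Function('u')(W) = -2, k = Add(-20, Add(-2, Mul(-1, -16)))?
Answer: Rational(-95568, 7) ≈ -13653.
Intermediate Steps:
k = -6 (k = Add(-20, Add(-2, 16)) = Add(-20, 14) = -6)
Function('j')(s) = Add(-2, Pow(s, 2), Mul(-2, s)) (Function('j')(s) = Add(Add(Pow(s, 2), Mul(-2, s)), -2) = Add(-2, Pow(s, 2), Mul(-2, s)))
G = Rational(362, 7) (G = Add(Rational(-2, 7), Add(46, Mul(-1, -6))) = Add(Rational(-2, 7), Add(46, 6)) = Add(Rational(-2, 7), 52) = Rational(362, 7) ≈ 51.714)
Function('A')(X) = Mul(-12, X)
Mul(G, Function('A')(Function('j')(6))) = Mul(Rational(362, 7), Mul(-12, Add(-2, Pow(6, 2), Mul(-2, 6)))) = Mul(Rational(362, 7), Mul(-12, Add(-2, 36, -12))) = Mul(Rational(362, 7), Mul(-12, 22)) = Mul(Rational(362, 7), -264) = Rational(-95568, 7)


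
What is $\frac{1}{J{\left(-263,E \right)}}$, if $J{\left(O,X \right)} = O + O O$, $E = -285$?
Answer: $\frac{1}{68906} \approx 1.4513 \cdot 10^{-5}$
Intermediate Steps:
$J{\left(O,X \right)} = O + O^{2}$
$\frac{1}{J{\left(-263,E \right)}} = \frac{1}{\left(-263\right) \left(1 - 263\right)} = \frac{1}{\left(-263\right) \left(-262\right)} = \frac{1}{68906}$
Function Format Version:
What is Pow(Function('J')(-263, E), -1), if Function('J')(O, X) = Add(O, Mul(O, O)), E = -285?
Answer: Rational(1, 68906) ≈ 1.4513e-5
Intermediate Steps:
Function('J')(O, X) = Add(O, Pow(O, 2))
Pow(Function('J')(-263, E), -1) = Pow(Mul(-263, Add(1, -263)), -1) = Pow(Mul(-263, -262), -1) = Pow(68906, -1) = Rational(1, 68906)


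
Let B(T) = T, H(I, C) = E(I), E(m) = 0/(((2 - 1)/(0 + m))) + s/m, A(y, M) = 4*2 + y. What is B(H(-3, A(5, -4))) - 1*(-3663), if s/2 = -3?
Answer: 3665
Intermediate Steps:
s = -6 (s = 2*(-3) = -6)
A(y, M) = 8 + y
E(m) = -6/m (E(m) = 0/(((2 - 1)/(0 + m))) - 6/m = 0/((1/m)) - 6/m = 0/(1/m) - 6/m = 0*m - 6/m = 0 - 6/m = -6/m)
H(I, C) = -6/I
B(H(-3, A(5, -4))) - 1*(-3663) = -6/(-3) - 1*(-3663) = -6*(-⅓) + 3663 = 2 + 3663 = 3665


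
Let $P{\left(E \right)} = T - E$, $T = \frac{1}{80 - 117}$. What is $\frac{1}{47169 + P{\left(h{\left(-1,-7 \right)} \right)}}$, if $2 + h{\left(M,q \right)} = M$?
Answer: $\frac{37}{1745363} \approx 2.1199 \cdot 10^{-5}$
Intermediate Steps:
$T = - \frac{1}{37}$ ($T = \frac{1}{-37} = - \frac{1}{37} \approx -0.027027$)
$h{\left(M,q \right)} = -2 + M$
$P{\left(E \right)} = - \frac{1}{37} - E$
$\frac{1}{47169 + P{\left(h{\left(-1,-7 \right)} \right)}} = \frac{1}{47169 - - \frac{110}{37}} = \frac{1}{47169 + \left(- \frac{1}{37} + 3\right)} = \frac{1}{47169 + \frac{110}{37}} = \frac{1}{\frac{1745363}{37}} = \frac{37}{1745363}$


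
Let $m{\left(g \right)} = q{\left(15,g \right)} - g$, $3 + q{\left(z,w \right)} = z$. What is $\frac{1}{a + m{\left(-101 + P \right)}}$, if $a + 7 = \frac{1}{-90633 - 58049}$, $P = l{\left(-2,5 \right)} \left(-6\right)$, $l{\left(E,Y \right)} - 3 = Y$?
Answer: $\frac{148682}{22897027} \approx 0.0064935$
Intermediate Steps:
$l{\left(E,Y \right)} = 3 + Y$
$q{\left(z,w \right)} = -3 + z$
$P = -48$ ($P = \left(3 + 5\right) \left(-6\right) = 8 \left(-6\right) = -48$)
$a = - \frac{1040775}{148682}$ ($a = -7 + \frac{1}{-90633 - 58049} = -7 + \frac{1}{-148682} = -7 - \frac{1}{148682} = - \frac{1040775}{148682} \approx -7.0$)
$m{\left(g \right)} = 12 - g$ ($m{\left(g \right)} = \left(-3 + 15\right) - g = 12 - g$)
$\frac{1}{a + m{\left(-101 + P \right)}} = \frac{1}{- \frac{1040775}{148682} + \left(12 - \left(-101 - 48\right)\right)} = \frac{1}{- \frac{1040775}{148682} + \left(12 - -149\right)} = \frac{1}{- \frac{1040775}{148682} + \left(12 + 149\right)} = \frac{1}{- \frac{1040775}{148682} + 161} = \frac{1}{\frac{22897027}{148682}} = \frac{148682}{22897027}$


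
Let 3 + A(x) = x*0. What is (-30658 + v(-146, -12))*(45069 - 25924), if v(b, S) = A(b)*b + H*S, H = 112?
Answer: -604292780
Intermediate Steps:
A(x) = -3 (A(x) = -3 + x*0 = -3 + 0 = -3)
v(b, S) = -3*b + 112*S
(-30658 + v(-146, -12))*(45069 - 25924) = (-30658 + (-3*(-146) + 112*(-12)))*(45069 - 25924) = (-30658 + (438 - 1344))*19145 = (-30658 - 906)*19145 = -31564*19145 = -604292780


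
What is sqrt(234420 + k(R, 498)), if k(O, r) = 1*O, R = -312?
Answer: 6*sqrt(6503) ≈ 483.85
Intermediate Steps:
k(O, r) = O
sqrt(234420 + k(R, 498)) = sqrt(234420 - 312) = sqrt(234108) = 6*sqrt(6503)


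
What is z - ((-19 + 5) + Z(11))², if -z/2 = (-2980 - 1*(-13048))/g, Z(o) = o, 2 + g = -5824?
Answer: -5383/971 ≈ -5.5438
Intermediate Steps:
g = -5826 (g = -2 - 5824 = -5826)
z = 3356/971 (z = -2*(-2980 - 1*(-13048))/(-5826) = -2*(-2980 + 13048)*(-1)/5826 = -20136*(-1)/5826 = -2*(-1678/971) = 3356/971 ≈ 3.4562)
z - ((-19 + 5) + Z(11))² = 3356/971 - ((-19 + 5) + 11)² = 3356/971 - (-14 + 11)² = 3356/971 - 1*(-3)² = 3356/971 - 1*9 = 3356/971 - 9 = -5383/971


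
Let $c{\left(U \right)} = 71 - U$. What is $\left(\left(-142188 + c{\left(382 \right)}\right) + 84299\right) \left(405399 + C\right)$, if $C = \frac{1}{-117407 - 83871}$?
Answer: $- \frac{2374498887701100}{100639} \approx -2.3594 \cdot 10^{10}$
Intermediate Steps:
$C = - \frac{1}{201278}$ ($C = \frac{1}{-117407 - 83871} = \frac{1}{-201278} = - \frac{1}{201278} \approx -4.9682 \cdot 10^{-6}$)
$\left(\left(-142188 + c{\left(382 \right)}\right) + 84299\right) \left(405399 + C\right) = \left(\left(-142188 + \left(71 - 382\right)\right) + 84299\right) \left(405399 - \frac{1}{201278}\right) = \left(\left(-142188 + \left(71 - 382\right)\right) + 84299\right) \frac{81597899921}{201278} = \left(\left(-142188 - 311\right) + 84299\right) \frac{81597899921}{201278} = \left(-142499 + 84299\right) \frac{81597899921}{201278} = \left(-58200\right) \frac{81597899921}{201278} = - \frac{2374498887701100}{100639}$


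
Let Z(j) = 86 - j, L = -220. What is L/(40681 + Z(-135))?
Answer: -110/20451 ≈ -0.0053787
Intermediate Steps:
L/(40681 + Z(-135)) = -220/(40681 + (86 - 1*(-135))) = -220/(40681 + (86 + 135)) = -220/(40681 + 221) = -220/40902 = -220*1/40902 = -110/20451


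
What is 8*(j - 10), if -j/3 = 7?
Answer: -248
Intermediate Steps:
j = -21 (j = -3*7 = -21)
8*(j - 10) = 8*(-21 - 10) = 8*(-31) = -248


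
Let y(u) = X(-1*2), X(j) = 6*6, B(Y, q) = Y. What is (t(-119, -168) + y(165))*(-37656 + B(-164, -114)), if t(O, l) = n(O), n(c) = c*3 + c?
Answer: 16640800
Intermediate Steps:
n(c) = 4*c (n(c) = 3*c + c = 4*c)
X(j) = 36
y(u) = 36
t(O, l) = 4*O
(t(-119, -168) + y(165))*(-37656 + B(-164, -114)) = (4*(-119) + 36)*(-37656 - 164) = (-476 + 36)*(-37820) = -440*(-37820) = 16640800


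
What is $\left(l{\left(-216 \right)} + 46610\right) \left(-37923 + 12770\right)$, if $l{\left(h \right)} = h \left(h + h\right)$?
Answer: $-3519458066$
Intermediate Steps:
$l{\left(h \right)} = 2 h^{2}$ ($l{\left(h \right)} = h 2 h = 2 h^{2}$)
$\left(l{\left(-216 \right)} + 46610\right) \left(-37923 + 12770\right) = \left(2 \left(-216\right)^{2} + 46610\right) \left(-37923 + 12770\right) = \left(2 \cdot 46656 + 46610\right) \left(-25153\right) = \left(93312 + 46610\right) \left(-25153\right) = 139922 \left(-25153\right) = -3519458066$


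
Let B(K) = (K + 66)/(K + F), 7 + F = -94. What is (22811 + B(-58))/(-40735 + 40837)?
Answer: 3626941/16218 ≈ 223.64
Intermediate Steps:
F = -101 (F = -7 - 94 = -101)
B(K) = (66 + K)/(-101 + K) (B(K) = (K + 66)/(K - 101) = (66 + K)/(-101 + K))
(22811 + B(-58))/(-40735 + 40837) = (22811 + (66 - 58)/(-101 - 58))/(-40735 + 40837) = (22811 + 8/(-159))/102 = (22811 - 1/159*8)*(1/102) = (22811 - 8/159)*(1/102) = (3626941/159)*(1/102) = 3626941/16218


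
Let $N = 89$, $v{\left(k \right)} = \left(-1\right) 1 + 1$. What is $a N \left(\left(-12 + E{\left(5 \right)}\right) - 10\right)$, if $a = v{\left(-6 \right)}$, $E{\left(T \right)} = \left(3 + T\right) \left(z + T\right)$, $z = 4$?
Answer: $0$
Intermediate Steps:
$v{\left(k \right)} = 0$ ($v{\left(k \right)} = -1 + 1 = 0$)
$E{\left(T \right)} = \left(3 + T\right) \left(4 + T\right)$
$a = 0$
$a N \left(\left(-12 + E{\left(5 \right)}\right) - 10\right) = 0 \cdot 89 \left(\left(-12 + \left(12 + 5^{2} + 7 \cdot 5\right)\right) - 10\right) = 0 \left(\left(-12 + \left(12 + 25 + 35\right)\right) - 10\right) = 0 \left(\left(-12 + 72\right) - 10\right) = 0 \left(60 - 10\right) = 0 \cdot 50 = 0$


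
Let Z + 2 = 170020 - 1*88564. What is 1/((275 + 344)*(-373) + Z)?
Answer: -1/149433 ≈ -6.6920e-6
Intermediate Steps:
Z = 81454 (Z = -2 + (170020 - 1*88564) = -2 + (170020 - 88564) = -2 + 81456 = 81454)
1/((275 + 344)*(-373) + Z) = 1/((275 + 344)*(-373) + 81454) = 1/(619*(-373) + 81454) = 1/(-230887 + 81454) = 1/(-149433) = -1/149433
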